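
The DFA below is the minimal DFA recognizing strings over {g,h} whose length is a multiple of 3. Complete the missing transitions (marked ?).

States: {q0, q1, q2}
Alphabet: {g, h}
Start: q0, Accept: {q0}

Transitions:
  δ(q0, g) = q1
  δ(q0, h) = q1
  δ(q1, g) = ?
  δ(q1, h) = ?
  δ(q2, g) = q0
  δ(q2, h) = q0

From the language and accept set, identify what each state tracks — q0: length ≡ 0 (mod 3); q1: length ≡ 1 (mod 3); q2: length ≡ 2 (mod 3).
Each missing δ(q, a) is the state matching the new tracked value after reading a.
δ(q1, g) = q2; δ(q1, h) = q2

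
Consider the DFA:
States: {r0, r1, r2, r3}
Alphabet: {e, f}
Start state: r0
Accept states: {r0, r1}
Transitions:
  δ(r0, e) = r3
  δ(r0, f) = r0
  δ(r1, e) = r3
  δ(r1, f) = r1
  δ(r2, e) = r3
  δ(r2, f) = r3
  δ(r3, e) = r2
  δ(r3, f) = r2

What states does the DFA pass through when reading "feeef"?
read 'f': r0 → r0
  read 'e': r0 → r3
  read 'e': r3 → r2
  read 'e': r2 → r3
  read 'f': r3 → r2
r0 -> r0 -> r3 -> r2 -> r3 -> r2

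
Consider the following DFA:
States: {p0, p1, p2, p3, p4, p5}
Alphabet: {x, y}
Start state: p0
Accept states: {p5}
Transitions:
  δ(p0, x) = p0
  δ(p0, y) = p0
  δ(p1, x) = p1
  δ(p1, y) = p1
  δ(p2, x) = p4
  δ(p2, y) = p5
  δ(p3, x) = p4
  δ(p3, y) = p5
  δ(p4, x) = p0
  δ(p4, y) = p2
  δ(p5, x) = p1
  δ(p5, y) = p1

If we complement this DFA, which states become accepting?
Complement accept states = All states \ Original accept states
= {p0, p1, p2, p3, p4, p5} \ {p5}
{p0, p1, p2, p3, p4}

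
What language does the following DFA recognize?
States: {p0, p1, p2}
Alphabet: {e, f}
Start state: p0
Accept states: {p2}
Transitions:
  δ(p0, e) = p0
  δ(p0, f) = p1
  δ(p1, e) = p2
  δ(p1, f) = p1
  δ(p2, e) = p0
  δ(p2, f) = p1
Testing a few strings:
  'ee' → reject
  'eeff' → reject
  'eefe' → accept
  'fef' → reject
State roles: p0=no suffix match; p1=one trailing f; p2=suffix is fe
All strings over {e,f} ending with fe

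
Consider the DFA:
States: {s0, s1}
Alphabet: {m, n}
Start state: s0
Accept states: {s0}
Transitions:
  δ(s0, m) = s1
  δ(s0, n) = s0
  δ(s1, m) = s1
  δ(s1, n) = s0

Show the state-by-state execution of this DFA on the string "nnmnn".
read 'n': s0 → s0
  read 'n': s0 → s0
  read 'm': s0 → s1
  read 'n': s1 → s0
  read 'n': s0 → s0
s0 -> s0 -> s0 -> s1 -> s0 -> s0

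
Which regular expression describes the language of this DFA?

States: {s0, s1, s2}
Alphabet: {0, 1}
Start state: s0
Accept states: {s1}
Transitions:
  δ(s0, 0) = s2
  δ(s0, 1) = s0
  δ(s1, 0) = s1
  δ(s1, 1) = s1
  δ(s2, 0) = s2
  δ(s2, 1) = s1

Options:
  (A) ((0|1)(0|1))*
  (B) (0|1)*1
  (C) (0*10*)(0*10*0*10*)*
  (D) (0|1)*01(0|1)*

Check each option against the DFA on short strings; one disagreement eliminates an option:
  (A) ((0|1)(0|1))*: on ε the DFA stays in s0 and rejects (s0 ∉ Accept), but the regex matches it → eliminate
  (B) (0|1)*1: on '1' the DFA goes s0 → s0 and rejects (s0 ∉ Accept), but the regex matches it → eliminate
  (C) (0*10*)(0*10*0*10*)*: on '1' the DFA goes s0 → s0 and rejects (s0 ∉ Accept), but the regex matches it → eliminate
  (D) (0|1)*01(0|1)*: agrees with the DFA on every string of length ≤ 6
Only (D) is consistent with the DFA.
(D) (0|1)*01(0|1)*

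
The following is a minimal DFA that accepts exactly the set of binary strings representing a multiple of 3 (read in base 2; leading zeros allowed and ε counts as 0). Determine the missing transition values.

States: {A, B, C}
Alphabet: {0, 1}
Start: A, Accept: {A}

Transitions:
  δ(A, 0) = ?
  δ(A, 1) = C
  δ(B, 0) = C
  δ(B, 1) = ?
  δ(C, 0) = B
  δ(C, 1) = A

From the language and accept set, identify what each state tracks — A: value ≡ 0 (mod 3); B: value ≡ 2 (mod 3); C: value ≡ 1 (mod 3).
Each missing δ(q, a) is the state matching the new tracked value after reading a.
δ(A, 0) = A; δ(B, 1) = B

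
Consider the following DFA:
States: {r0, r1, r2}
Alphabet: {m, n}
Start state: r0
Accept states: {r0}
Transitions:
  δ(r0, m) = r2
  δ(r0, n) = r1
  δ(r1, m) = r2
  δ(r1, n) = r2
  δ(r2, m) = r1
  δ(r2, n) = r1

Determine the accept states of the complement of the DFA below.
Complement accept states = All states \ Original accept states
= {r0, r1, r2} \ {r0}
{r1, r2}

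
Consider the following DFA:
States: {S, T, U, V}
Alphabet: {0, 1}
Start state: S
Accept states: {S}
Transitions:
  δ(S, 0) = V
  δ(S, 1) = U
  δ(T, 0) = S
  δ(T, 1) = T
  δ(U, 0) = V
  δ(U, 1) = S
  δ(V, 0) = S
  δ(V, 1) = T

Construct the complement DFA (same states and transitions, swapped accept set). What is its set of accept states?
Complement accept states = All states \ Original accept states
= {S, T, U, V} \ {S}
{T, U, V}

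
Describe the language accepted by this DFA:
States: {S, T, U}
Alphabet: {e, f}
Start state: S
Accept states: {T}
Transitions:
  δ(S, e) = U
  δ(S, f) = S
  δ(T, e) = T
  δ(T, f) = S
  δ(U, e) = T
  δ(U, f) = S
Testing a few strings:
  'ff' → reject
  'ee' → accept
  'efee' → accept
  'e' → reject
State roles: S=last symbol not e; T=two trailing e's; U=one trailing e
All strings over {e,f} ending with ee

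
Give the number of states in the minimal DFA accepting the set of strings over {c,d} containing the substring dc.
By Myhill–Nerode, count the distinguishable equivalence classes: 3 classes — one per longest suffix of the input that is a prefix of 'dc' (lengths 0 through 1), plus an absorbing 'already seen dc' class.
3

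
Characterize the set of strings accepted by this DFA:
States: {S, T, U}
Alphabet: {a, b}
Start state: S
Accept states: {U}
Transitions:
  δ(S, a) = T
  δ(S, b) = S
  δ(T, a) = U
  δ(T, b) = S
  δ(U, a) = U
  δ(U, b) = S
Testing a few strings:
  'a' → reject
  'bab' → reject
  'ab' → reject
  'babb' → reject
State roles: S=last symbol not a; T=one trailing a; U=two trailing a's
All strings over {a,b} ending with aa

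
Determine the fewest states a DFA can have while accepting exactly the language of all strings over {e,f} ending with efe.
By Myhill–Nerode, count the distinguishable equivalence classes: 4 classes — one per longest suffix of the input that is a prefix of 'efe' (lengths 0 through 3); only the length-3 class is accepting.
4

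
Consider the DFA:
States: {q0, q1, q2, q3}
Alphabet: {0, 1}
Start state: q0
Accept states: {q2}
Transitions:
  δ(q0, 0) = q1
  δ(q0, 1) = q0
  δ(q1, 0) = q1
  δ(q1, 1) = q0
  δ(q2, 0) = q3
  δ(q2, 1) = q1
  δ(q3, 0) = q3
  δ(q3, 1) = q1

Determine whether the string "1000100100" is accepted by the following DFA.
Processing string "1000100100":
  q0 --1--> q0
  q0 --0--> q1
  q1 --0--> q1
  q1 --0--> q1
  q1 --1--> q0
  q0 --0--> q1
  q1 --0--> q1
  q1 --1--> q0
  q0 --0--> q1
  q1 --0--> q1
Final state: q1
Accept states: {q2}
No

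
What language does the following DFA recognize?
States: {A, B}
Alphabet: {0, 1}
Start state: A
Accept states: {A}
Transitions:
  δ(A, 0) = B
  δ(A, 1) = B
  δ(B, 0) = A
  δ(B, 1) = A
Testing a few strings:
  '011' → reject
  '0' → reject
  '1' → reject
  '001' → reject
State roles: A=even length so far; B=odd length so far
All binary strings of even length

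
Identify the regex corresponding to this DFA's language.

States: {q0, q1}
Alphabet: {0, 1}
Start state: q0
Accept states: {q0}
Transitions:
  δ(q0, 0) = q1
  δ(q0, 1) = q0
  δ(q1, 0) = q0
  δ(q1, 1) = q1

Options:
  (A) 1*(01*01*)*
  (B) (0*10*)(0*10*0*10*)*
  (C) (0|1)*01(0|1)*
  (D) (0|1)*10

Check each option against the DFA on short strings; one disagreement eliminates an option:
  (A) 1*(01*01*)*: agrees with the DFA on every string of length ≤ 6
  (B) (0*10*)(0*10*0*10*)*: on ε the DFA stays in q0 and accepts (q0 ∈ Accept), but the regex does not match it → eliminate
  (C) (0|1)*01(0|1)*: on ε the DFA stays in q0 and accepts (q0 ∈ Accept), but the regex does not match it → eliminate
  (D) (0|1)*10: on ε the DFA stays in q0 and accepts (q0 ∈ Accept), but the regex does not match it → eliminate
Only (A) is consistent with the DFA.
(A) 1*(01*01*)*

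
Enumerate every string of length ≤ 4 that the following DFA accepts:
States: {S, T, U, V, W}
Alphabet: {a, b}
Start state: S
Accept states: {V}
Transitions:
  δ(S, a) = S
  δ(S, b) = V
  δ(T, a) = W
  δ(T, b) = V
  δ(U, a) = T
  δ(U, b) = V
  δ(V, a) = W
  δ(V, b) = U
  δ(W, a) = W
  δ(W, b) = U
b, ab, aab, bbb, aaab, abbb, babb, bbab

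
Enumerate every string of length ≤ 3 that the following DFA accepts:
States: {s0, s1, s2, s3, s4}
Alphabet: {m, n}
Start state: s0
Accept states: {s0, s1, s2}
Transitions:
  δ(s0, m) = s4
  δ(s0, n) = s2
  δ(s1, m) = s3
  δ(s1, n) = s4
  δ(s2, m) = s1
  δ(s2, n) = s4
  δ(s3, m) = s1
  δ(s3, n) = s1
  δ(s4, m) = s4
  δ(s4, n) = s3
ε, n, nm, mnm, mnn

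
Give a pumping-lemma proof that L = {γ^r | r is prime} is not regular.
Assume L is regular with pumping length p. Idea: pumping by a suitable count produces a composite length.
Let q be a prime with q ≥ p and choose s = γ^q ∈ L. By the pumping lemma, s = xyz with |xy| ≤ p, |y| = k ≥ 1. Take i = q+1: |xy^(q+1)z| = q + q·k = q(1+k). Since q ≥ 2 and 1+k ≥ 2, q(1+k) is composite, so xy^(q+1)z ∉ L.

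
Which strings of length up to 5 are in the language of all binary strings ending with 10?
10, 010, 110, 0010, 0110, 1010, 1110, 00010, 00110, 01010, 01110, 10010, 10110, 11010, 11110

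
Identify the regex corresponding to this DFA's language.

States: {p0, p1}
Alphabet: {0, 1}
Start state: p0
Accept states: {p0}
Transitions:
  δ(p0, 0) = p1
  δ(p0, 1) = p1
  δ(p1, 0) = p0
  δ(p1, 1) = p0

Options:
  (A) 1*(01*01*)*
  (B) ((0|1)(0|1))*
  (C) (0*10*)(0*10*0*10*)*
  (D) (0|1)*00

Check each option against the DFA on short strings; one disagreement eliminates an option:
  (A) 1*(01*01*)*: on '1' the DFA goes p0 → p1 and rejects (p1 ∉ Accept), but the regex matches it → eliminate
  (B) ((0|1)(0|1))*: agrees with the DFA on every string of length ≤ 6
  (C) (0*10*)(0*10*0*10*)*: on ε the DFA stays in p0 and accepts (p0 ∈ Accept), but the regex does not match it → eliminate
  (D) (0|1)*00: on ε the DFA stays in p0 and accepts (p0 ∈ Accept), but the regex does not match it → eliminate
Only (B) is consistent with the DFA.
(B) ((0|1)(0|1))*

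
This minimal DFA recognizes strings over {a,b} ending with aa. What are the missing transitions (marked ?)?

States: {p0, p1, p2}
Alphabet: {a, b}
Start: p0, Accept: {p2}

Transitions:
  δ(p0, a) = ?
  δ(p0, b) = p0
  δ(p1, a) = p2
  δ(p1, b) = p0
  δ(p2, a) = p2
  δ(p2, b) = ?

From the language and accept set, identify what each state tracks — p0: last symbol not a; p1: one trailing a; p2: two trailing a's.
Each missing δ(q, a) is the state matching the new tracked value after reading a.
δ(p0, a) = p1; δ(p2, b) = p0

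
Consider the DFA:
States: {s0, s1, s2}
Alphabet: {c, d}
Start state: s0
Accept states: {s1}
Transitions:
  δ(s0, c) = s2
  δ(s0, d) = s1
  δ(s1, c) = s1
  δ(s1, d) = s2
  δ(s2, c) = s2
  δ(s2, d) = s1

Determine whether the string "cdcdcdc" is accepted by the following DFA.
Processing string "cdcdcdc":
  s0 --c--> s2
  s2 --d--> s1
  s1 --c--> s1
  s1 --d--> s2
  s2 --c--> s2
  s2 --d--> s1
  s1 --c--> s1
Final state: s1
Accept states: {s1}
Yes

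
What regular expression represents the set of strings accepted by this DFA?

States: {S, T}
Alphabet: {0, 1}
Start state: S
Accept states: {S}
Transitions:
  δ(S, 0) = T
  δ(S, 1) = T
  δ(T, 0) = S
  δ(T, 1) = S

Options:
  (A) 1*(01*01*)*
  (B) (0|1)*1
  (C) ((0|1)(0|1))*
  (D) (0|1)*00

Check each option against the DFA on short strings; one disagreement eliminates an option:
  (A) 1*(01*01*)*: on '1' the DFA goes S → T and rejects (T ∉ Accept), but the regex matches it → eliminate
  (B) (0|1)*1: on ε the DFA stays in S and accepts (S ∈ Accept), but the regex does not match it → eliminate
  (C) ((0|1)(0|1))*: agrees with the DFA on every string of length ≤ 6
  (D) (0|1)*00: on ε the DFA stays in S and accepts (S ∈ Accept), but the regex does not match it → eliminate
Only (C) is consistent with the DFA.
(C) ((0|1)(0|1))*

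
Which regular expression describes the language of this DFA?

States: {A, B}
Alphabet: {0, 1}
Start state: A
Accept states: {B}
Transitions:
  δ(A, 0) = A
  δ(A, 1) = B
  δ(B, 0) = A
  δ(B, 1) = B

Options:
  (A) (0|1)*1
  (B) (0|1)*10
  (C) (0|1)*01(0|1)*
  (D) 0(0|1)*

Check each option against the DFA on short strings; one disagreement eliminates an option:
  (A) (0|1)*1: agrees with the DFA on every string of length ≤ 6
  (B) (0|1)*10: on '1' the DFA goes A → B and accepts (B ∈ Accept), but the regex does not match it → eliminate
  (C) (0|1)*01(0|1)*: on '1' the DFA goes A → B and accepts (B ∈ Accept), but the regex does not match it → eliminate
  (D) 0(0|1)*: on '0' the DFA goes A → A and rejects (A ∉ Accept), but the regex matches it → eliminate
Only (A) is consistent with the DFA.
(A) (0|1)*1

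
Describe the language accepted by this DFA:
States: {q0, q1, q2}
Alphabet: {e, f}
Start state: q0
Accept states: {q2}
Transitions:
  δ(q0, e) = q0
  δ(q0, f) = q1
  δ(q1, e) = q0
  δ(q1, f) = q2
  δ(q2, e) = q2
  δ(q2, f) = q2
Testing a few strings:
  'eeee' → reject
  'ee' → reject
  'fee' → reject
  'efff' → accept
State roles: q0=no progress toward ff; q1=one trailing f; q2=substring ff seen
All strings over {e,f} containing the substring ff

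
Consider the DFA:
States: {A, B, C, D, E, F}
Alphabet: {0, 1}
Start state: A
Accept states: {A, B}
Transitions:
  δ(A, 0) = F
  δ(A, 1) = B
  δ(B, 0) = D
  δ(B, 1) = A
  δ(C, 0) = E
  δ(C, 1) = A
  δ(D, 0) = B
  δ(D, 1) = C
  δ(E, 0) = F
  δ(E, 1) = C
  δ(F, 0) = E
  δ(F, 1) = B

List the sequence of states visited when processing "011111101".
read '0': A → F
  read '1': F → B
  read '1': B → A
  read '1': A → B
  read '1': B → A
  read '1': A → B
  read '1': B → A
  read '0': A → F
  read '1': F → B
A -> F -> B -> A -> B -> A -> B -> A -> F -> B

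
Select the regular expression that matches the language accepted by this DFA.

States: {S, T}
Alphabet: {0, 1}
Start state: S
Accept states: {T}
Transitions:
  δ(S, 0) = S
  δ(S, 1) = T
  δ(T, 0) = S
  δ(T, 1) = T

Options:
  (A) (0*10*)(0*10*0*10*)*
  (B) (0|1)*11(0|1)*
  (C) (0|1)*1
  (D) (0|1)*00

Check each option against the DFA on short strings; one disagreement eliminates an option:
  (A) (0*10*)(0*10*0*10*)*: on '10' the DFA goes S → T → S and rejects (S ∉ Accept), but the regex matches it → eliminate
  (B) (0|1)*11(0|1)*: on '1' the DFA goes S → T and accepts (T ∈ Accept), but the regex does not match it → eliminate
  (C) (0|1)*1: agrees with the DFA on every string of length ≤ 6
  (D) (0|1)*00: on '1' the DFA goes S → T and accepts (T ∈ Accept), but the regex does not match it → eliminate
Only (C) is consistent with the DFA.
(C) (0|1)*1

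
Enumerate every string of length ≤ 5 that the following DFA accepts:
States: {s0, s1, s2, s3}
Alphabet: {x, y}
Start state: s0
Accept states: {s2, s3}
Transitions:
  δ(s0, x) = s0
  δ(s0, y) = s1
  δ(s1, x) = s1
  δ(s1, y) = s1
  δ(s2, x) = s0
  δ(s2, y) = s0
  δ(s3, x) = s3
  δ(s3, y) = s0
None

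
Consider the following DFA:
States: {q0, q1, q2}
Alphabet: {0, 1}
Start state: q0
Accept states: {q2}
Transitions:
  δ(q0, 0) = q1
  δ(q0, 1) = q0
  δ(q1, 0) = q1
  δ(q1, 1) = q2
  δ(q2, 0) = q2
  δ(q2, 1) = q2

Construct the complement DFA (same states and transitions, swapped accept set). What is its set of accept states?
Complement accept states = All states \ Original accept states
= {q0, q1, q2} \ {q2}
{q0, q1}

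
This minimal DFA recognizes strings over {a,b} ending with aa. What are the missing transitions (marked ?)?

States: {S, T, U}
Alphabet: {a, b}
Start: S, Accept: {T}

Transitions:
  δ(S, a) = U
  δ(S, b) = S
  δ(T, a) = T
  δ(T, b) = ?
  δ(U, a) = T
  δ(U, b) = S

From the language and accept set, identify what each state tracks — S: last symbol not a; T: two trailing a's; U: one trailing a.
Each missing δ(q, a) is the state matching the new tracked value after reading a.
δ(T, b) = S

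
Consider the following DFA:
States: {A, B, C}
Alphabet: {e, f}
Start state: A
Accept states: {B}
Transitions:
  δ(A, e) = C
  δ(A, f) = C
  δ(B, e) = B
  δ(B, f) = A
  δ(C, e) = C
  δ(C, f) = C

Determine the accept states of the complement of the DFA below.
Complement accept states = All states \ Original accept states
= {A, B, C} \ {B}
{A, C}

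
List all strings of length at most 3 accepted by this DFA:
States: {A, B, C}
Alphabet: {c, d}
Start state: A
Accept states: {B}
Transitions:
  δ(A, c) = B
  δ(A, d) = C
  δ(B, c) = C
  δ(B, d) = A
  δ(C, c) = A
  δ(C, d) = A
c, cdc, dcc, ddc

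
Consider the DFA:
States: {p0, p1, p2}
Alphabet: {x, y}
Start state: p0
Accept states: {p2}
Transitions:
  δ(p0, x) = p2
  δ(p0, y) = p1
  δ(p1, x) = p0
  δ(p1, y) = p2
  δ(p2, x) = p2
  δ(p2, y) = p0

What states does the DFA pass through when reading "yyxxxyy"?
read 'y': p0 → p1
  read 'y': p1 → p2
  read 'x': p2 → p2
  read 'x': p2 → p2
  read 'x': p2 → p2
  read 'y': p2 → p0
  read 'y': p0 → p1
p0 -> p1 -> p2 -> p2 -> p2 -> p2 -> p0 -> p1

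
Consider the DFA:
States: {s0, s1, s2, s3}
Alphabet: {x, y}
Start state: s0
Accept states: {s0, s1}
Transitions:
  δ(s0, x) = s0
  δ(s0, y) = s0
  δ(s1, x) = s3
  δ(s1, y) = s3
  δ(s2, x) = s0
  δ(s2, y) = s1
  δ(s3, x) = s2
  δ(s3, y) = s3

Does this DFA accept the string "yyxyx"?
Processing string "yyxyx":
  s0 --y--> s0
  s0 --y--> s0
  s0 --x--> s0
  s0 --y--> s0
  s0 --x--> s0
Final state: s0
Accept states: {s0, s1}
Yes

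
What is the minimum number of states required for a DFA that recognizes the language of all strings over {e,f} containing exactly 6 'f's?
By Myhill–Nerode, count the distinguishable equivalence classes: 8 classes — having seen 0, 1, …, 6, or >6 copies of 'f'; the count-6 class is the only accepting one and >6 is dead.
8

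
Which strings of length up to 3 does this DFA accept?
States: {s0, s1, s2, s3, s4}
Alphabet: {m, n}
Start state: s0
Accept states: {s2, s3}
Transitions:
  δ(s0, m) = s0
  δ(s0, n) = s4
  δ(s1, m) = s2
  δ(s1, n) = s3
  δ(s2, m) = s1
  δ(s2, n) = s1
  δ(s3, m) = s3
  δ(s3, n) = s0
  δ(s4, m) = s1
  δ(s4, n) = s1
nmm, nmn, nnm, nnn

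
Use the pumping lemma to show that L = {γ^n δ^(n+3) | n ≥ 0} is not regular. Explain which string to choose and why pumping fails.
Assume L is regular with pumping length p. Idea: pumping the γ-block breaks the fixed offset of 3.
Choose s = γ^p δ^(p+3) ∈ L. By the pumping lemma, s = xyz with |xy| ≤ p, |y| > 0, so y = γ^k with k ≥ 1. Then xy²z = γ^(p+k) δ^(p+3). For this to be in L we would need p+3 = (p+k)+3, i.e. k = 0, contradicting k ≥ 1. So xy²z ∉ L.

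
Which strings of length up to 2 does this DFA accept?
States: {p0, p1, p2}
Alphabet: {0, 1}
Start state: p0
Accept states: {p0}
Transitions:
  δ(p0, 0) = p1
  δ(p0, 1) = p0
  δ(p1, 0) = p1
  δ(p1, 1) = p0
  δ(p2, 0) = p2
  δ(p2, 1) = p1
ε, 1, 01, 11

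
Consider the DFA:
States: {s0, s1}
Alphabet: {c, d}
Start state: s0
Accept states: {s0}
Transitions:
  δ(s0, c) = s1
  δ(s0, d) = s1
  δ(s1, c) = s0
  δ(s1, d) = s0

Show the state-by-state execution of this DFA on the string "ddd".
read 'd': s0 → s1
  read 'd': s1 → s0
  read 'd': s0 → s1
s0 -> s1 -> s0 -> s1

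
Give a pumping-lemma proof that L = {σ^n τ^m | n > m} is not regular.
Assume L is regular with pumping length p. Idea: pumping down the σ-block drops the σ-count to at most the τ-count.
Choose s = σ^(p+1) τ^p ∈ L (|s| = 2p+1 ≥ p). By the pumping lemma, s = xyz with |xy| ≤ p, |y| > 0, so y = σ^k with k ≥ 1. Take i = 0: xz = σ^(p+1−k) τ^p. Since k ≥ 1, p+1−k ≤ p, so the number of σ's is no longer strictly greater than the number of τ's, hence xz ∉ L.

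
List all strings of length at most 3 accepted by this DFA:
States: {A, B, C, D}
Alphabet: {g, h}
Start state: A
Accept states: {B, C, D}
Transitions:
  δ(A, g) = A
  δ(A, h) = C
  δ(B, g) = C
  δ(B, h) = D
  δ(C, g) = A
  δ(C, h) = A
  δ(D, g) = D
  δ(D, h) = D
h, gh, ggh, hgh, hhh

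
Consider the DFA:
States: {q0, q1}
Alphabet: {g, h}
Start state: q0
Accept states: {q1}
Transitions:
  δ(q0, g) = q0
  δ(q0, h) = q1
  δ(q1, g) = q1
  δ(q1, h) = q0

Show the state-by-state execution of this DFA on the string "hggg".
read 'h': q0 → q1
  read 'g': q1 → q1
  read 'g': q1 → q1
  read 'g': q1 → q1
q0 -> q1 -> q1 -> q1 -> q1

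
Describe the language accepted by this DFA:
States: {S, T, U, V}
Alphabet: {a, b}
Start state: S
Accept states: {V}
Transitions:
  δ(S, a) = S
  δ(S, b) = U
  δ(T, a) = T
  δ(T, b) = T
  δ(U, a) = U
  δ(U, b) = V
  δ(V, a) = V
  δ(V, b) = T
Testing a few strings:
  'b' → reject
  'aaa' → reject
  'abbb' → reject
  'a' → reject
State roles: S=zero b's; T=≥ three b's (dead); U=one b; V=two b's
All strings over {a,b} containing exactly two b's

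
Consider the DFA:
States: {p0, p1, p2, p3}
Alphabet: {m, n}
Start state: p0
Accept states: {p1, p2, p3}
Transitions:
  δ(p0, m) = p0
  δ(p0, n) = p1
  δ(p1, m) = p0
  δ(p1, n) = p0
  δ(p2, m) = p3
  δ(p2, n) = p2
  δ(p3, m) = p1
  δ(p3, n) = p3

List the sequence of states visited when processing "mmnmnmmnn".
read 'm': p0 → p0
  read 'm': p0 → p0
  read 'n': p0 → p1
  read 'm': p1 → p0
  read 'n': p0 → p1
  read 'm': p1 → p0
  read 'm': p0 → p0
  read 'n': p0 → p1
  read 'n': p1 → p0
p0 -> p0 -> p0 -> p1 -> p0 -> p1 -> p0 -> p0 -> p1 -> p0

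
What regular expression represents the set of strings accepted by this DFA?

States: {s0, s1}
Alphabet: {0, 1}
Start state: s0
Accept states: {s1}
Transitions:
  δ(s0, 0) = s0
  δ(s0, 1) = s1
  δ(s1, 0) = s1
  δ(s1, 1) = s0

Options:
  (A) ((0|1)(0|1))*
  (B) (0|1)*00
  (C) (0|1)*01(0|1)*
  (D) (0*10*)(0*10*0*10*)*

Check each option against the DFA on short strings; one disagreement eliminates an option:
  (A) ((0|1)(0|1))*: on ε the DFA stays in s0 and rejects (s0 ∉ Accept), but the regex matches it → eliminate
  (B) (0|1)*00: on '1' the DFA goes s0 → s1 and accepts (s1 ∈ Accept), but the regex does not match it → eliminate
  (C) (0|1)*01(0|1)*: on '1' the DFA goes s0 → s1 and accepts (s1 ∈ Accept), but the regex does not match it → eliminate
  (D) (0*10*)(0*10*0*10*)*: agrees with the DFA on every string of length ≤ 6
Only (D) is consistent with the DFA.
(D) (0*10*)(0*10*0*10*)*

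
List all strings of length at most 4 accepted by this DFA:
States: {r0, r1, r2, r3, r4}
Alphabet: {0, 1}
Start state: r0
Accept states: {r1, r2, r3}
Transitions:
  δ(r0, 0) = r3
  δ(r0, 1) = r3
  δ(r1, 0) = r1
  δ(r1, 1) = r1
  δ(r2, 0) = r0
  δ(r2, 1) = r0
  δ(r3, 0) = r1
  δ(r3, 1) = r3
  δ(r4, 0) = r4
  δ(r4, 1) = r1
0, 1, 00, 01, 10, 11, 000, 001, 010, 011, 100, 101, 110, 111, 0000, 0001, 0010, 0011, 0100, 0101, 0110, 0111, 1000, 1001, 1010, 1011, 1100, 1101, 1110, 1111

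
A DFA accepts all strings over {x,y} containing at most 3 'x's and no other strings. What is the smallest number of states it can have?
By Myhill–Nerode, count the distinguishable equivalence classes: 5 classes — having seen 0, 1, …, 3, or >3 copies of 'x'; counts 0 through 3 are accepting and >3 is dead.
5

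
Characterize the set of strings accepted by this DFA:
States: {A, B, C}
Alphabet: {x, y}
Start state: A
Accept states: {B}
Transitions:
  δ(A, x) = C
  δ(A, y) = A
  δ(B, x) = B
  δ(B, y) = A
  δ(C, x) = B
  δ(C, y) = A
Testing a few strings:
  'yxy' → reject
  'yy' → reject
  'yyy' → reject
  'xxxx' → accept
State roles: A=last symbol not x; B=two trailing x's; C=one trailing x
All strings over {x,y} ending with xx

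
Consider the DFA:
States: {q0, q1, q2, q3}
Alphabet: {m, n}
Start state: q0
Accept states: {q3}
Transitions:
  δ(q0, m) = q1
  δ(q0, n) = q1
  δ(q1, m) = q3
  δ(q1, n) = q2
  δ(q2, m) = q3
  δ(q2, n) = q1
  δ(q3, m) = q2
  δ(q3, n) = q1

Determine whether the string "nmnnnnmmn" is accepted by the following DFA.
Processing string "nmnnnnmmn":
  q0 --n--> q1
  q1 --m--> q3
  q3 --n--> q1
  q1 --n--> q2
  q2 --n--> q1
  q1 --n--> q2
  q2 --m--> q3
  q3 --m--> q2
  q2 --n--> q1
Final state: q1
Accept states: {q3}
No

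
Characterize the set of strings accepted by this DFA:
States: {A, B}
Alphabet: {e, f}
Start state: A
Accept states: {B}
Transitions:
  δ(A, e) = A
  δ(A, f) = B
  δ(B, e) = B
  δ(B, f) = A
Testing a few strings:
  'eef' → accept
  'fee' → accept
  'ef' → accept
  'f' → accept
State roles: A=even number of f's so far; B=odd number of f's so far
All strings over {e,f} with an odd number of f's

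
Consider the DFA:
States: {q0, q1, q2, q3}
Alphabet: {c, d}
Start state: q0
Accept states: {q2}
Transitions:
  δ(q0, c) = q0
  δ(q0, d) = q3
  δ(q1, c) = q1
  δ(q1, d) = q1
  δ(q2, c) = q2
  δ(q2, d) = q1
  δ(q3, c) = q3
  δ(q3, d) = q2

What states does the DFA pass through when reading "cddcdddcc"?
read 'c': q0 → q0
  read 'd': q0 → q3
  read 'd': q3 → q2
  read 'c': q2 → q2
  read 'd': q2 → q1
  read 'd': q1 → q1
  read 'd': q1 → q1
  read 'c': q1 → q1
  read 'c': q1 → q1
q0 -> q0 -> q3 -> q2 -> q2 -> q1 -> q1 -> q1 -> q1 -> q1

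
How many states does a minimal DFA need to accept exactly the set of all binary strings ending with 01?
By Myhill–Nerode, count the distinguishable equivalence classes: 3 classes — one per longest suffix of the input that is a prefix of '01' (lengths 0 through 2); only the length-2 class is accepting.
3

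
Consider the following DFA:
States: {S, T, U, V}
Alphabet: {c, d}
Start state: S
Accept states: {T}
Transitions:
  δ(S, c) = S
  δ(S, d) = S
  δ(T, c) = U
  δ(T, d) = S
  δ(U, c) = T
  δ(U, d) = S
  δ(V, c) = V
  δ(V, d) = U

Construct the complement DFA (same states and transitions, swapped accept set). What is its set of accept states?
Complement accept states = All states \ Original accept states
= {S, T, U, V} \ {T}
{S, U, V}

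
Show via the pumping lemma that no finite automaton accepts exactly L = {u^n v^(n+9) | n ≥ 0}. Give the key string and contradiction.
Assume L is regular with pumping length p. Idea: pumping the u-block breaks the fixed offset of 9.
Choose s = u^p v^(p+9) ∈ L. By the pumping lemma, s = xyz with |xy| ≤ p, |y| > 0, so y = u^k with k ≥ 1. Then xy²z = u^(p+k) v^(p+9). For this to be in L we would need p+9 = (p+k)+9, i.e. k = 0, contradicting k ≥ 1. So xy²z ∉ L.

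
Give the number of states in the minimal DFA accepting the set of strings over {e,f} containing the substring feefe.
By Myhill–Nerode, count the distinguishable equivalence classes: 6 classes — one per longest suffix of the input that is a prefix of 'feefe' (lengths 0 through 4), plus an absorbing 'already seen feefe' class.
6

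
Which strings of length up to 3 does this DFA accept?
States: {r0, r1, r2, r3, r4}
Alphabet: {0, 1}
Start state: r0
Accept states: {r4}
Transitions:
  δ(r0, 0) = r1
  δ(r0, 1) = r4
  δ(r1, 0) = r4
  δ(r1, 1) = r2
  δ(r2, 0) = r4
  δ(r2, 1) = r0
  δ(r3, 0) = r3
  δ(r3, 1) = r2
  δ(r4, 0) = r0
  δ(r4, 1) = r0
1, 00, 010, 101, 111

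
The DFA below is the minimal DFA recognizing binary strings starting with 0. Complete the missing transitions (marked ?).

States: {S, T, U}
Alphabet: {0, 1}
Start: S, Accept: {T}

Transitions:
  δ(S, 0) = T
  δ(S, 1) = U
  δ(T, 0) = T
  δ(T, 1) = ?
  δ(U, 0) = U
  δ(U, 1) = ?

From the language and accept set, identify what each state tracks — S: no input read; T: started with 0; U: started with 1 (dead).
Each missing δ(q, a) is the state matching the new tracked value after reading a.
δ(T, 1) = T; δ(U, 1) = U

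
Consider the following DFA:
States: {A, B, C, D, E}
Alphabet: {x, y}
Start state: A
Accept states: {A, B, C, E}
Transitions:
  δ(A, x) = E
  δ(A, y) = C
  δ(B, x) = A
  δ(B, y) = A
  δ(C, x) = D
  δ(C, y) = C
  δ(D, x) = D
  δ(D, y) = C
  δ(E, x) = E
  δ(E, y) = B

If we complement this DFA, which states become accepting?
Complement accept states = All states \ Original accept states
= {A, B, C, D, E} \ {A, B, C, E}
{D}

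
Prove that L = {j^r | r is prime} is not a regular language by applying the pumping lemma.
Assume L is regular with pumping length p. Idea: pumping by a suitable count produces a composite length.
Let q be a prime with q ≥ p and choose s = j^q ∈ L. By the pumping lemma, s = xyz with |xy| ≤ p, |y| = k ≥ 1. Take i = q+1: |xy^(q+1)z| = q + q·k = q(1+k). Since q ≥ 2 and 1+k ≥ 2, q(1+k) is composite, so xy^(q+1)z ∉ L.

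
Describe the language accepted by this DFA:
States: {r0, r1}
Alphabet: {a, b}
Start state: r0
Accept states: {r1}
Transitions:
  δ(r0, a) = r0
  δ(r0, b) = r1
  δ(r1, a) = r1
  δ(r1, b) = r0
Testing a few strings:
  'a' → reject
  'bbb' → accept
  'bba' → reject
  'baa' → accept
State roles: r0=even number of b's so far; r1=odd number of b's so far
All strings over {a,b} with an odd number of b's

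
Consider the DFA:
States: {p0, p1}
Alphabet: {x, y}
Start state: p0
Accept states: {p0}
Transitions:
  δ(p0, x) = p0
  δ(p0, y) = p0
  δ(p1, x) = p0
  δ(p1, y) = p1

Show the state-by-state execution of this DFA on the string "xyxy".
read 'x': p0 → p0
  read 'y': p0 → p0
  read 'x': p0 → p0
  read 'y': p0 → p0
p0 -> p0 -> p0 -> p0 -> p0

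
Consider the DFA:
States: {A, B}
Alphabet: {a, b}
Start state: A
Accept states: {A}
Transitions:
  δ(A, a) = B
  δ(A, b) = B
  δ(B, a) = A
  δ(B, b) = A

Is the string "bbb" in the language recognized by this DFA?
Processing string "bbb":
  A --b--> B
  B --b--> A
  A --b--> B
Final state: B
Accept states: {A}
No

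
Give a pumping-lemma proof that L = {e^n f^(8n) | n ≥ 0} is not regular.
Assume L is regular with pumping length p. Idea: pumping the e-block breaks the 1:8 ratio.
Choose s = e^p f^(8p) (length 9p ≥ p). By the pumping lemma, s = xyz with |xy| ≤ p, |y| > 0, so y = e^k with k ≥ 1. Then xy²z = e^(p+k) f^(8p). For this to be in L we would need 8p = 8(p+k), i.e. 8k = 0, contradicting k ≥ 1. So xy²z ∉ L.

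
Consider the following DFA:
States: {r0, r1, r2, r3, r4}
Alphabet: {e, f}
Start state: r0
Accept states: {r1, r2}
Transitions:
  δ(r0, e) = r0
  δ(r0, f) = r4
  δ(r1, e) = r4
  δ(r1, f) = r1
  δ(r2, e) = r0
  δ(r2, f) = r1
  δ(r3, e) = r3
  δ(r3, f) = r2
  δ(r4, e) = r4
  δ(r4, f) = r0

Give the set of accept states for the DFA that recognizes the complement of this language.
Complement accept states = All states \ Original accept states
= {r0, r1, r2, r3, r4} \ {r1, r2}
{r0, r3, r4}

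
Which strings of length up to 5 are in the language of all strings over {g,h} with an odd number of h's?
h, gh, hg, ggh, ghg, hgg, hhh, gggh, gghg, ghgg, ghhh, hggg, hghh, hhgh, hhhg, ggggh, ggghg, gghgg, gghhh, ghggg, ghghh, ghhgh, ghhhg, hgggg, hgghh, hghgh, hghhg, hhggh, hhghg, hhhgg, hhhhh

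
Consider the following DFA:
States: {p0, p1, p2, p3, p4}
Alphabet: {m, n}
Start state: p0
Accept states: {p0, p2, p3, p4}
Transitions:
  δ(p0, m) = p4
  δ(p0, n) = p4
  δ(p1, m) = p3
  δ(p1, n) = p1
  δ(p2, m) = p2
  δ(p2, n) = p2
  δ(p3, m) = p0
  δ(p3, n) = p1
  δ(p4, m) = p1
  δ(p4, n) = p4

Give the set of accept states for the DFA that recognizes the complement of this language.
Complement accept states = All states \ Original accept states
= {p0, p1, p2, p3, p4} \ {p0, p2, p3, p4}
{p1}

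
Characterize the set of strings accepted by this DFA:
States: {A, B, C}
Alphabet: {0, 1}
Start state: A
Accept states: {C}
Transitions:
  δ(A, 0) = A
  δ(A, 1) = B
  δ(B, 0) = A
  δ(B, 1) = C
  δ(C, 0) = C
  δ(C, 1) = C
Testing a few strings:
  '10' → reject
  '0' → reject
  '11' → accept
  '00' → reject
State roles: A=no progress toward 11; B=one trailing 1; C=substring 11 seen
All binary strings containing the substring 11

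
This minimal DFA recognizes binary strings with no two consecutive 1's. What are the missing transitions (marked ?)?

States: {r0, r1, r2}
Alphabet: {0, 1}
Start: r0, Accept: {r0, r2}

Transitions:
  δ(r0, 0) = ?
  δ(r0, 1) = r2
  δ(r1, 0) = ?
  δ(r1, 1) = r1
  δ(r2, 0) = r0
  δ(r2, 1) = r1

From the language and accept set, identify what each state tracks — r0: last symbol not 1 (ok); r1: saw 11 (dead); r2: last symbol 1 (ok).
Each missing δ(q, a) is the state matching the new tracked value after reading a.
δ(r0, 0) = r0; δ(r1, 0) = r1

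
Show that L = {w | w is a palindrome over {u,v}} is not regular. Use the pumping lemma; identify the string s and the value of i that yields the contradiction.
Assume L is regular with pumping length p. Idea: pumping the leading u-block breaks the symmetry.
Choose s = u^p v u^p (a palindrome of length 2p+1 ≥ p). By the pumping lemma, s = xyz with |xy| ≤ p, |y| > 0, so y = u^k with k > 0 (xy lies entirely in the first u^p). Then xy²z = u^(p+k) v u^p, which is not a palindrome since p+k ≠ p.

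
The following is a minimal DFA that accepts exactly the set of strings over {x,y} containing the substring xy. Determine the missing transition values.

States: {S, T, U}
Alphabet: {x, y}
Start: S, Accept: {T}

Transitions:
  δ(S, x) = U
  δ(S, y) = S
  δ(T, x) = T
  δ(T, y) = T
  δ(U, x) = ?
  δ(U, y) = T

From the language and accept set, identify what each state tracks — S: no x seen yet; T: substring xy seen; U: seen a x, waiting for y.
Each missing δ(q, a) is the state matching the new tracked value after reading a.
δ(U, x) = U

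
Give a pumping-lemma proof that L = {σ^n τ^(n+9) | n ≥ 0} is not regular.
Assume L is regular with pumping length p. Idea: pumping the σ-block breaks the fixed offset of 9.
Choose s = σ^p τ^(p+9) ∈ L. By the pumping lemma, s = xyz with |xy| ≤ p, |y| > 0, so y = σ^k with k ≥ 1. Then xy²z = σ^(p+k) τ^(p+9). For this to be in L we would need p+9 = (p+k)+9, i.e. k = 0, contradicting k ≥ 1. So xy²z ∉ L.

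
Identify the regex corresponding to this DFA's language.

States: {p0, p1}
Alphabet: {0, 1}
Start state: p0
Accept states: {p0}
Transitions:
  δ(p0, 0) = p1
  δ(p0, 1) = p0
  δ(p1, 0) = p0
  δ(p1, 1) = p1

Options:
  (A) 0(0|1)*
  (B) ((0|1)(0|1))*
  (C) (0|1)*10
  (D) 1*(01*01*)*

Check each option against the DFA on short strings; one disagreement eliminates an option:
  (A) 0(0|1)*: on ε the DFA stays in p0 and accepts (p0 ∈ Accept), but the regex does not match it → eliminate
  (B) ((0|1)(0|1))*: on '1' the DFA goes p0 → p0 and accepts (p0 ∈ Accept), but the regex does not match it → eliminate
  (C) (0|1)*10: on ε the DFA stays in p0 and accepts (p0 ∈ Accept), but the regex does not match it → eliminate
  (D) 1*(01*01*)*: agrees with the DFA on every string of length ≤ 6
Only (D) is consistent with the DFA.
(D) 1*(01*01*)*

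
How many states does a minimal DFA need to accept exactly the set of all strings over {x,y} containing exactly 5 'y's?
By Myhill–Nerode, count the distinguishable equivalence classes: 7 classes — having seen 0, 1, …, 5, or >5 copies of 'y'; the count-5 class is the only accepting one and >5 is dead.
7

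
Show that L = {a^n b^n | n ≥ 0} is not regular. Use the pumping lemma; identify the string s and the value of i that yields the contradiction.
Assume L is regular with pumping length p. Idea: pumping the a-block changes the count balance.
Choose s = a^p b^p (length 2p ≥ p). By the pumping lemma, s = xyz with |xy| ≤ p, |y| > 0. So y = a^k for some k > 0 (since xy is entirely within the a's). Pumping gives xy²z = a^(p+k) b^p, which is not in L since p+k ≠ p.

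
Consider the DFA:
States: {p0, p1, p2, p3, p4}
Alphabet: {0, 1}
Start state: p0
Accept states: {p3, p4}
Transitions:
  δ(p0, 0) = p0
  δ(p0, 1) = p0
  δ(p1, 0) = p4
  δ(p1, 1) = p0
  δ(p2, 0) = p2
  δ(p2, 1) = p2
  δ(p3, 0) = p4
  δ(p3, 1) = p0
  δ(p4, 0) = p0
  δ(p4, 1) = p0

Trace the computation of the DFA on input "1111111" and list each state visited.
read '1': p0 → p0
  read '1': p0 → p0
  read '1': p0 → p0
  read '1': p0 → p0
  read '1': p0 → p0
  read '1': p0 → p0
  read '1': p0 → p0
p0 -> p0 -> p0 -> p0 -> p0 -> p0 -> p0 -> p0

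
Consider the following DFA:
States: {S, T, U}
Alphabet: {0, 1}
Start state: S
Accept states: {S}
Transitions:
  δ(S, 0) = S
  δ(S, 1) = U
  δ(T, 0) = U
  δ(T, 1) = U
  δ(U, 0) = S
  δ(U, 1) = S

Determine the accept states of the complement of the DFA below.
Complement accept states = All states \ Original accept states
= {S, T, U} \ {S}
{T, U}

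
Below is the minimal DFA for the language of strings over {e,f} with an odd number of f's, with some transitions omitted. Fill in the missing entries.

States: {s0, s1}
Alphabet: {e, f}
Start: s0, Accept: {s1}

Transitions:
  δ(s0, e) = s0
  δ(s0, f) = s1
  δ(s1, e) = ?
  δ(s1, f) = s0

From the language and accept set, identify what each state tracks — s0: even number of f's so far; s1: odd number of f's so far.
Each missing δ(q, a) is the state matching the new tracked value after reading a.
δ(s1, e) = s1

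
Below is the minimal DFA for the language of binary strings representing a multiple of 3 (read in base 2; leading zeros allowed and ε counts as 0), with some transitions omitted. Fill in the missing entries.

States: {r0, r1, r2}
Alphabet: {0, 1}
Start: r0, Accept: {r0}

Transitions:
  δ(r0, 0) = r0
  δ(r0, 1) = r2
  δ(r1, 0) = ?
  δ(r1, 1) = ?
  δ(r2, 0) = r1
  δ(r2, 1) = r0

From the language and accept set, identify what each state tracks — r0: value ≡ 0 (mod 3); r1: value ≡ 2 (mod 3); r2: value ≡ 1 (mod 3).
Each missing δ(q, a) is the state matching the new tracked value after reading a.
δ(r1, 0) = r2; δ(r1, 1) = r1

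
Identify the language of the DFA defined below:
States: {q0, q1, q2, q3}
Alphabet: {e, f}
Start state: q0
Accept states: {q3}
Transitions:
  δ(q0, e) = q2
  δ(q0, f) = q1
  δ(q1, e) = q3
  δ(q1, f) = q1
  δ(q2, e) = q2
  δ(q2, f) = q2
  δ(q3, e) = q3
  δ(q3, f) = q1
Testing a few strings:
  'ef' → reject
  'eee' → reject
  'e' → reject
  'efff' → reject
State roles: q0=no input read; q1=started with f, last symbol f; q2=started with e (dead); q3=started with f, last symbol e
All strings over {e,f} that start with f and end with e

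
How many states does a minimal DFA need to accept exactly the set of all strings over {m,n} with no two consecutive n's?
By Myhill–Nerode, count the distinguishable equivalence classes: three classes — safe with last≠n / safe with last=n / nn seen (dead).
3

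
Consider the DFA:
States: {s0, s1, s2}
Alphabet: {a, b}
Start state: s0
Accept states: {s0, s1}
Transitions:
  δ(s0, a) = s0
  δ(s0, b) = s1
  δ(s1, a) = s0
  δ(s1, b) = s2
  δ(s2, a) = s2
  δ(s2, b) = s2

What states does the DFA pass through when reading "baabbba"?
read 'b': s0 → s1
  read 'a': s1 → s0
  read 'a': s0 → s0
  read 'b': s0 → s1
  read 'b': s1 → s2
  read 'b': s2 → s2
  read 'a': s2 → s2
s0 -> s1 -> s0 -> s0 -> s1 -> s2 -> s2 -> s2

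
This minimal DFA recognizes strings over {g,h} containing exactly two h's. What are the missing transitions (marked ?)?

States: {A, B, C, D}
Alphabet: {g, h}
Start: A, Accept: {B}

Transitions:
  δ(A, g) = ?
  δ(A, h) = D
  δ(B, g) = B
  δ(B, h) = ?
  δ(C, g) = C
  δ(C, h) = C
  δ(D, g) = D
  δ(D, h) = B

From the language and accept set, identify what each state tracks — A: zero h's; B: two h's; C: ≥ three h's (dead); D: one h.
Each missing δ(q, a) is the state matching the new tracked value after reading a.
δ(A, g) = A; δ(B, h) = C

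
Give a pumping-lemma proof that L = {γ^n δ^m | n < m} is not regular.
Assume L is regular with pumping length p. Idea: pumping up the γ-block makes the γ-count reach the δ-count.
Choose s = γ^p δ^(p+1) ∈ L. By the pumping lemma, s = xyz with |xy| ≤ p, |y| > 0, so y = γ^k with k ≥ 1. Then xy²z = γ^(p+k) δ^(p+1). Since p+k ≥ p+1, the number of γ's is no longer strictly less than the number of δ's, so xy²z ∉ L.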